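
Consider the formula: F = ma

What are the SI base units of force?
Units of each symbol in F = ma:
  m (mass): kg
  a (acceleration): m/s²

Multiplying the contributions: [kg] · [m/s²]
Adding exponents of each base unit: kg: 1, m: 1, s: -2
SI base units of force: kg·m/s²

Answer: kg·m/s²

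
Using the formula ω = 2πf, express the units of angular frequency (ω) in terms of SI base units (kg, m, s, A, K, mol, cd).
Units of each symbol in ω = 2πf:
  f (frequency): 1/s
  The factor 2π is dimensionless.

Multiplying the contributions: [1/s]
Adding exponents of each base unit: s: -1
SI base units of angular frequency: 1/s

Answer: 1/s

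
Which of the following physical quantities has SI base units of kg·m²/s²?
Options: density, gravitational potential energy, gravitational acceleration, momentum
Checking the SI base units of each option:
  density (ρ = m/V): kg/m³  ✗
  gravitational potential energy (U = -GMm/r): kg·m²/s²  ✓ matches
  gravitational acceleration (g = GM/r²): m/s²  ✗
  momentum (p = mv): kg·m/s  ✗

Only gravitational potential energy has units kg·m²/s².

Answer: gravitational potential energy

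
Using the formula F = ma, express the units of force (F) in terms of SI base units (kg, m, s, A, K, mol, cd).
Units of each symbol in F = ma:
  m (mass): kg
  a (acceleration): m/s²

Multiplying the contributions: [kg] · [m/s²]
Adding exponents of each base unit: kg: 1, m: 1, s: -2
SI base units of force: kg·m/s²

Answer: kg·m/s²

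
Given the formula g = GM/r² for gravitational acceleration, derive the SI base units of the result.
Units of each symbol in g = GM/r²:
  G (gravitational constant): m³/(kg·s²)
  M (mass): kg
  r (distance): m  → to the power 2 in the denominator, contributes 1/m²

Multiplying the contributions: [m³/(kg·s²)] · [kg] · [1/m²]
Adding exponents of each base unit: m: 1, s: -2
SI base units of gravitational acceleration: m/s²

Answer: m/s²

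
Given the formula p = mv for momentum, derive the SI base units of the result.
Units of each symbol in p = mv:
  m (mass): kg
  v (velocity): m/s

Multiplying the contributions: [kg] · [m/s]
Adding exponents of each base unit: kg: 1, m: 1, s: -1
SI base units of momentum: kg·m/s

Answer: kg·m/s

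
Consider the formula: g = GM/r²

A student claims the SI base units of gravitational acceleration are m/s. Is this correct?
Units of each symbol in g = GM/r²:
  G (gravitational constant): m³/(kg·s²)
  M (mass): kg
  r (distance): m  → to the power 2 in the denominator, contributes 1/m²

Multiplying the contributions: [m³/(kg·s²)] · [kg] · [1/m²]
Adding exponents of each base unit: m: 1, s: -2
SI base units of gravitational acceleration: m/s²

The claimed units m/s (exponents m: 1, s: -1) do not match the derived units m/s² (exponents m: 1, s: -2), so the claim is incorrect.

Answer: No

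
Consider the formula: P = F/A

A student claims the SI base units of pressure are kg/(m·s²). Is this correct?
Units of each symbol in P = F/A:
  F (force): kg·m/s²
  A (area): m²  → in the denominator, contributes 1/m²

Multiplying the contributions: [kg·m/s²] · [1/m²]
Adding exponents of each base unit: kg: 1, m: -1, s: -2
SI base units of pressure: kg/(m·s²)

The claimed units kg/(m·s²) match the derived units, so the claim is correct.

Answer: Yes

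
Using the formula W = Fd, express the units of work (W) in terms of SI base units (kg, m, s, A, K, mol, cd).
Units of each symbol in W = Fd:
  F (force): kg·m/s²
  d (displacement): m

Multiplying the contributions: [kg·m/s²] · [m]
Adding exponents of each base unit: kg: 1, m: 2, s: -2
SI base units of work: kg·m²/s²

Answer: kg·m²/s²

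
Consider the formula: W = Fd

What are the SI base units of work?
Units of each symbol in W = Fd:
  F (force): kg·m/s²
  d (displacement): m

Multiplying the contributions: [kg·m/s²] · [m]
Adding exponents of each base unit: kg: 1, m: 2, s: -2
SI base units of work: kg·m²/s²

Answer: kg·m²/s²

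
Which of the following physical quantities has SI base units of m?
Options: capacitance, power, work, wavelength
Checking the SI base units of each option:
  capacitance (C = Q/V): s⁴·A²/(kg·m²)  ✗
  power (P = W/t): kg·m²/s³  ✗
  work (W = Fd): kg·m²/s²  ✗
  wavelength (λ = v/f): m  ✓ matches

Only wavelength has units m.

Answer: wavelength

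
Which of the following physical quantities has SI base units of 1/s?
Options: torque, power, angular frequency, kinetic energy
Checking the SI base units of each option:
  torque (τ = Fr): kg·m²/s²  ✗
  power (P = W/t): kg·m²/s³  ✗
  angular frequency (ω = 2πf): 1/s  ✓ matches
  kinetic energy (E = ½mv²): kg·m²/s²  ✗

Only angular frequency has units 1/s.

Answer: angular frequency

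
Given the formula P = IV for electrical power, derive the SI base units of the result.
Units of each symbol in P = IV:
  I (current): A
  V (voltage, in volts): kg·m²/(s³·A)

Multiplying the contributions: [A] · [kg·m²/(s³·A)]
Adding exponents of each base unit: kg: 1, m: 2, s: -3
SI base units of electrical power: kg·m²/s³

Answer: kg·m²/s³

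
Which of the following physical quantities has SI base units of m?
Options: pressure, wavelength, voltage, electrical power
Checking the SI base units of each option:
  pressure (P = F/A): kg/(m·s²)  ✗
  wavelength (λ = v/f): m  ✓ matches
  voltage (V = IR): kg·m²/(s³·A)  ✗
  electrical power (P = IV): kg·m²/s³  ✗

Only wavelength has units m.

Answer: wavelength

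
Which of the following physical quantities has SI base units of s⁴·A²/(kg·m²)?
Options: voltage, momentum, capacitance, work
Checking the SI base units of each option:
  voltage (V = IR): kg·m²/(s³·A)  ✗
  momentum (p = mv): kg·m/s  ✗
  capacitance (C = Q/V): s⁴·A²/(kg·m²)  ✓ matches
  work (W = Fd): kg·m²/s²  ✗

Only capacitance has units s⁴·A²/(kg·m²).

Answer: capacitance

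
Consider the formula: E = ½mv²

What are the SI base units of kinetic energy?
Units of each symbol in E = ½mv²:
  m (mass): kg
  v (speed): m/s  → to the power 2, contributes m²/s²
  The factor ½ is dimensionless.

Multiplying the contributions: [kg] · [m²/s²]
Adding exponents of each base unit: kg: 1, m: 2, s: -2
SI base units of kinetic energy: kg·m²/s²

Answer: kg·m²/s²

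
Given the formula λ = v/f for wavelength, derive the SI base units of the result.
Units of each symbol in λ = v/f:
  v (wave speed): m/s
  f (frequency): 1/s  → in the denominator, contributes s

Multiplying the contributions: [m/s] · [s]
Adding exponents of each base unit: m: 1
SI base units of wavelength: m

Answer: m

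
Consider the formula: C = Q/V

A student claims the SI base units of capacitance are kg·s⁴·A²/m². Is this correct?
Units of each symbol in C = Q/V:
  Q (charge, in coulombs): s·A
  V (voltage, in volts): kg·m²/(s³·A)  → in the denominator, contributes s³·A/(kg·m²)

Multiplying the contributions: [s·A] · [s³·A/(kg·m²)]
Adding exponents of each base unit: kg: -1, m: -2, s: 4, A: 2
SI base units of capacitance: s⁴·A²/(kg·m²)

The claimed units kg·s⁴·A²/m² (exponents kg: 1, m: -2, s: 4, A: 2) do not match the derived units s⁴·A²/(kg·m²) (exponents kg: -1, m: -2, s: 4, A: 2), so the claim is incorrect.

Answer: No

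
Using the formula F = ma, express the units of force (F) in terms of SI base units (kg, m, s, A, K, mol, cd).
Units of each symbol in F = ma:
  m (mass): kg
  a (acceleration): m/s²

Multiplying the contributions: [kg] · [m/s²]
Adding exponents of each base unit: kg: 1, m: 1, s: -2
SI base units of force: kg·m/s²

Answer: kg·m/s²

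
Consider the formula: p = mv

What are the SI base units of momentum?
Units of each symbol in p = mv:
  m (mass): kg
  v (velocity): m/s

Multiplying the contributions: [kg] · [m/s]
Adding exponents of each base unit: kg: 1, m: 1, s: -1
SI base units of momentum: kg·m/s

Answer: kg·m/s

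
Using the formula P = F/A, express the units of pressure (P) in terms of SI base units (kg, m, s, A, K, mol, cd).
Units of each symbol in P = F/A:
  F (force): kg·m/s²
  A (area): m²  → in the denominator, contributes 1/m²

Multiplying the contributions: [kg·m/s²] · [1/m²]
Adding exponents of each base unit: kg: 1, m: -1, s: -2
SI base units of pressure: kg/(m·s²)

Answer: kg/(m·s²)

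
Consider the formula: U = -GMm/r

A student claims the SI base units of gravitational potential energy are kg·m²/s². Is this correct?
Units of each symbol in U = -GMm/r:
  G (gravitational constant): m³/(kg·s²)
  M (mass): kg
  m (mass): kg
  r (distance): m  → in the denominator, contributes 1/m
  The minus sign does not affect the units.

Multiplying the contributions: [m³/(kg·s²)] · [kg] · [kg] · [1/m]
Adding exponents of each base unit: kg: 1, m: 2, s: -2
SI base units of gravitational potential energy: kg·m²/s²

The claimed units kg·m²/s² match the derived units, so the claim is correct.

Answer: Yes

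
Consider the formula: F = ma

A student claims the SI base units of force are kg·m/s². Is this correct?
Units of each symbol in F = ma:
  m (mass): kg
  a (acceleration): m/s²

Multiplying the contributions: [kg] · [m/s²]
Adding exponents of each base unit: kg: 1, m: 1, s: -2
SI base units of force: kg·m/s²

The claimed units kg·m/s² match the derived units, so the claim is correct.

Answer: Yes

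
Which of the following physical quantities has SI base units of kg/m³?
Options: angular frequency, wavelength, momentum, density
Checking the SI base units of each option:
  angular frequency (ω = 2πf): 1/s  ✗
  wavelength (λ = v/f): m  ✗
  momentum (p = mv): kg·m/s  ✗
  density (ρ = m/V): kg/m³  ✓ matches

Only density has units kg/m³.

Answer: density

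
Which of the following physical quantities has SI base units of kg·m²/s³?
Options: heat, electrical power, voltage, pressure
Checking the SI base units of each option:
  heat (Q = mcΔT): kg·m²/s²  ✗
  electrical power (P = IV): kg·m²/s³  ✓ matches
  voltage (V = IR): kg·m²/(s³·A)  ✗
  pressure (P = F/A): kg/(m·s²)  ✗

Only electrical power has units kg·m²/s³.

Answer: electrical power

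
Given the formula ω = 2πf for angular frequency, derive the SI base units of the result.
Units of each symbol in ω = 2πf:
  f (frequency): 1/s
  The factor 2π is dimensionless.

Multiplying the contributions: [1/s]
Adding exponents of each base unit: s: -1
SI base units of angular frequency: 1/s

Answer: 1/s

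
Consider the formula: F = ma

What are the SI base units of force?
Units of each symbol in F = ma:
  m (mass): kg
  a (acceleration): m/s²

Multiplying the contributions: [kg] · [m/s²]
Adding exponents of each base unit: kg: 1, m: 1, s: -2
SI base units of force: kg·m/s²

Answer: kg·m/s²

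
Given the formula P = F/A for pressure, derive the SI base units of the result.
Units of each symbol in P = F/A:
  F (force): kg·m/s²
  A (area): m²  → in the denominator, contributes 1/m²

Multiplying the contributions: [kg·m/s²] · [1/m²]
Adding exponents of each base unit: kg: 1, m: -1, s: -2
SI base units of pressure: kg/(m·s²)

Answer: kg/(m·s²)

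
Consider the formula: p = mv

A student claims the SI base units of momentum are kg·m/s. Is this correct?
Units of each symbol in p = mv:
  m (mass): kg
  v (velocity): m/s

Multiplying the contributions: [kg] · [m/s]
Adding exponents of each base unit: kg: 1, m: 1, s: -1
SI base units of momentum: kg·m/s

The claimed units kg·m/s match the derived units, so the claim is correct.

Answer: Yes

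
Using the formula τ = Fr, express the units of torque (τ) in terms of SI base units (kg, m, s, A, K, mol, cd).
Units of each symbol in τ = Fr:
  F (force): kg·m/s²
  r (lever arm): m

Multiplying the contributions: [kg·m/s²] · [m]
Adding exponents of each base unit: kg: 1, m: 2, s: -2
SI base units of torque: kg·m²/s²

Answer: kg·m²/s²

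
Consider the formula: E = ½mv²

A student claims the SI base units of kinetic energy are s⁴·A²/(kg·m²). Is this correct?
Units of each symbol in E = ½mv²:
  m (mass): kg
  v (speed): m/s  → to the power 2, contributes m²/s²
  The factor ½ is dimensionless.

Multiplying the contributions: [kg] · [m²/s²]
Adding exponents of each base unit: kg: 1, m: 2, s: -2
SI base units of kinetic energy: kg·m²/s²

The claimed units s⁴·A²/(kg·m²) (exponents kg: -1, m: -2, s: 4, A: 2) do not match the derived units kg·m²/s² (exponents kg: 1, m: 2, s: -2), so the claim is incorrect.

Answer: No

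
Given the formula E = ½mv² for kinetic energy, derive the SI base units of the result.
Units of each symbol in E = ½mv²:
  m (mass): kg
  v (speed): m/s  → to the power 2, contributes m²/s²
  The factor ½ is dimensionless.

Multiplying the contributions: [kg] · [m²/s²]
Adding exponents of each base unit: kg: 1, m: 2, s: -2
SI base units of kinetic energy: kg·m²/s²

Answer: kg·m²/s²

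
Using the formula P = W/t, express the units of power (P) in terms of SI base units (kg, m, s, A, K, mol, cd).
Units of each symbol in P = W/t:
  W (work): kg·m²/s²
  t (time): s  → in the denominator, contributes 1/s

Multiplying the contributions: [kg·m²/s²] · [1/s]
Adding exponents of each base unit: kg: 1, m: 2, s: -3
SI base units of power: kg·m²/s³

Answer: kg·m²/s³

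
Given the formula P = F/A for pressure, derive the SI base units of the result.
Units of each symbol in P = F/A:
  F (force): kg·m/s²
  A (area): m²  → in the denominator, contributes 1/m²

Multiplying the contributions: [kg·m/s²] · [1/m²]
Adding exponents of each base unit: kg: 1, m: -1, s: -2
SI base units of pressure: kg/(m·s²)

Answer: kg/(m·s²)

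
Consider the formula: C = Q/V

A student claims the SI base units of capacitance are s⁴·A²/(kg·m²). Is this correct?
Units of each symbol in C = Q/V:
  Q (charge, in coulombs): s·A
  V (voltage, in volts): kg·m²/(s³·A)  → in the denominator, contributes s³·A/(kg·m²)

Multiplying the contributions: [s·A] · [s³·A/(kg·m²)]
Adding exponents of each base unit: kg: -1, m: -2, s: 4, A: 2
SI base units of capacitance: s⁴·A²/(kg·m²)

The claimed units s⁴·A²/(kg·m²) match the derived units, so the claim is correct.

Answer: Yes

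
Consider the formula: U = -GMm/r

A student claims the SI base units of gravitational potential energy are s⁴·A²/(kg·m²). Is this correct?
Units of each symbol in U = -GMm/r:
  G (gravitational constant): m³/(kg·s²)
  M (mass): kg
  m (mass): kg
  r (distance): m  → in the denominator, contributes 1/m
  The minus sign does not affect the units.

Multiplying the contributions: [m³/(kg·s²)] · [kg] · [kg] · [1/m]
Adding exponents of each base unit: kg: 1, m: 2, s: -2
SI base units of gravitational potential energy: kg·m²/s²

The claimed units s⁴·A²/(kg·m²) (exponents kg: -1, m: -2, s: 4, A: 2) do not match the derived units kg·m²/s² (exponents kg: 1, m: 2, s: -2), so the claim is incorrect.

Answer: No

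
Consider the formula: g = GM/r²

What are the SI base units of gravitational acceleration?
Units of each symbol in g = GM/r²:
  G (gravitational constant): m³/(kg·s²)
  M (mass): kg
  r (distance): m  → to the power 2 in the denominator, contributes 1/m²

Multiplying the contributions: [m³/(kg·s²)] · [kg] · [1/m²]
Adding exponents of each base unit: m: 1, s: -2
SI base units of gravitational acceleration: m/s²

Answer: m/s²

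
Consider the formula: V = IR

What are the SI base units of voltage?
Units of each symbol in V = IR:
  I (current): A
  R (resistance, in ohms): kg·m²/(s³·A²)

Multiplying the contributions: [A] · [kg·m²/(s³·A²)]
Adding exponents of each base unit: kg: 1, m: 2, s: -3, A: -1
SI base units of voltage: kg·m²/(s³·A)

Answer: kg·m²/(s³·A)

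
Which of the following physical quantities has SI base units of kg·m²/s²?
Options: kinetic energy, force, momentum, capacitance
Checking the SI base units of each option:
  kinetic energy (E = ½mv²): kg·m²/s²  ✓ matches
  force (F = ma): kg·m/s²  ✗
  momentum (p = mv): kg·m/s  ✗
  capacitance (C = Q/V): s⁴·A²/(kg·m²)  ✗

Only kinetic energy has units kg·m²/s².

Answer: kinetic energy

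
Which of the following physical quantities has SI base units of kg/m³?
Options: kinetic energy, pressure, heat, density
Checking the SI base units of each option:
  kinetic energy (E = ½mv²): kg·m²/s²  ✗
  pressure (P = F/A): kg/(m·s²)  ✗
  heat (Q = mcΔT): kg·m²/s²  ✗
  density (ρ = m/V): kg/m³  ✓ matches

Only density has units kg/m³.

Answer: density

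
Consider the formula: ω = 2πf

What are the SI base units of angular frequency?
Units of each symbol in ω = 2πf:
  f (frequency): 1/s
  The factor 2π is dimensionless.

Multiplying the contributions: [1/s]
Adding exponents of each base unit: s: -1
SI base units of angular frequency: 1/s

Answer: 1/s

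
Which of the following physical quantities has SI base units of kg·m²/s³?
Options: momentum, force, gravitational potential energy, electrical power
Checking the SI base units of each option:
  momentum (p = mv): kg·m/s  ✗
  force (F = ma): kg·m/s²  ✗
  gravitational potential energy (U = -GMm/r): kg·m²/s²  ✗
  electrical power (P = IV): kg·m²/s³  ✓ matches

Only electrical power has units kg·m²/s³.

Answer: electrical power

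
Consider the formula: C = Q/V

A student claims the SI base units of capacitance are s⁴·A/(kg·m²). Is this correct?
Units of each symbol in C = Q/V:
  Q (charge, in coulombs): s·A
  V (voltage, in volts): kg·m²/(s³·A)  → in the denominator, contributes s³·A/(kg·m²)

Multiplying the contributions: [s·A] · [s³·A/(kg·m²)]
Adding exponents of each base unit: kg: -1, m: -2, s: 4, A: 2
SI base units of capacitance: s⁴·A²/(kg·m²)

The claimed units s⁴·A/(kg·m²) (exponents kg: -1, m: -2, s: 4, A: 1) do not match the derived units s⁴·A²/(kg·m²) (exponents kg: -1, m: -2, s: 4, A: 2), so the claim is incorrect.

Answer: No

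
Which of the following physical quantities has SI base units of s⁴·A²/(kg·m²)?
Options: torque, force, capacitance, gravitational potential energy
Checking the SI base units of each option:
  torque (τ = Fr): kg·m²/s²  ✗
  force (F = ma): kg·m/s²  ✗
  capacitance (C = Q/V): s⁴·A²/(kg·m²)  ✓ matches
  gravitational potential energy (U = -GMm/r): kg·m²/s²  ✗

Only capacitance has units s⁴·A²/(kg·m²).

Answer: capacitance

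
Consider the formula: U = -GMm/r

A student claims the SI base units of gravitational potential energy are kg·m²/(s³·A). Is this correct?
Units of each symbol in U = -GMm/r:
  G (gravitational constant): m³/(kg·s²)
  M (mass): kg
  m (mass): kg
  r (distance): m  → in the denominator, contributes 1/m
  The minus sign does not affect the units.

Multiplying the contributions: [m³/(kg·s²)] · [kg] · [kg] · [1/m]
Adding exponents of each base unit: kg: 1, m: 2, s: -2
SI base units of gravitational potential energy: kg·m²/s²

The claimed units kg·m²/(s³·A) (exponents kg: 1, m: 2, s: -3, A: -1) do not match the derived units kg·m²/s² (exponents kg: 1, m: 2, s: -2), so the claim is incorrect.

Answer: No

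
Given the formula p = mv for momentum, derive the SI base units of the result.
Units of each symbol in p = mv:
  m (mass): kg
  v (velocity): m/s

Multiplying the contributions: [kg] · [m/s]
Adding exponents of each base unit: kg: 1, m: 1, s: -1
SI base units of momentum: kg·m/s

Answer: kg·m/s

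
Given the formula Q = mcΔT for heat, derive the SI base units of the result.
Units of each symbol in Q = mcΔT:
  m (mass): kg
  c (specific heat capacity, in J/(kg·K)): m²/(s²·K)
  ΔT (temperature change): K

Multiplying the contributions: [kg] · [m²/(s²·K)] · [K]
Adding exponents of each base unit: kg: 1, m: 2, s: -2
SI base units of heat: kg·m²/s²

Answer: kg·m²/s²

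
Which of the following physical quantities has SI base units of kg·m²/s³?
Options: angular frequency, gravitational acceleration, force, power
Checking the SI base units of each option:
  angular frequency (ω = 2πf): 1/s  ✗
  gravitational acceleration (g = GM/r²): m/s²  ✗
  force (F = ma): kg·m/s²  ✗
  power (P = W/t): kg·m²/s³  ✓ matches

Only power has units kg·m²/s³.

Answer: power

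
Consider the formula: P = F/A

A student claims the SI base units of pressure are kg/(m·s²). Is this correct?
Units of each symbol in P = F/A:
  F (force): kg·m/s²
  A (area): m²  → in the denominator, contributes 1/m²

Multiplying the contributions: [kg·m/s²] · [1/m²]
Adding exponents of each base unit: kg: 1, m: -1, s: -2
SI base units of pressure: kg/(m·s²)

The claimed units kg/(m·s²) match the derived units, so the claim is correct.

Answer: Yes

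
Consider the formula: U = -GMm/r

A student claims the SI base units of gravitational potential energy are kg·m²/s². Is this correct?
Units of each symbol in U = -GMm/r:
  G (gravitational constant): m³/(kg·s²)
  M (mass): kg
  m (mass): kg
  r (distance): m  → in the denominator, contributes 1/m
  The minus sign does not affect the units.

Multiplying the contributions: [m³/(kg·s²)] · [kg] · [kg] · [1/m]
Adding exponents of each base unit: kg: 1, m: 2, s: -2
SI base units of gravitational potential energy: kg·m²/s²

The claimed units kg·m²/s² match the derived units, so the claim is correct.

Answer: Yes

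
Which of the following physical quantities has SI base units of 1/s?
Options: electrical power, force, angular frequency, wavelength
Checking the SI base units of each option:
  electrical power (P = IV): kg·m²/s³  ✗
  force (F = ma): kg·m/s²  ✗
  angular frequency (ω = 2πf): 1/s  ✓ matches
  wavelength (λ = v/f): m  ✗

Only angular frequency has units 1/s.

Answer: angular frequency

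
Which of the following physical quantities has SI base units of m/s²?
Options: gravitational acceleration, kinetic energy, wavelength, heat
Checking the SI base units of each option:
  gravitational acceleration (g = GM/r²): m/s²  ✓ matches
  kinetic energy (E = ½mv²): kg·m²/s²  ✗
  wavelength (λ = v/f): m  ✗
  heat (Q = mcΔT): kg·m²/s²  ✗

Only gravitational acceleration has units m/s².

Answer: gravitational acceleration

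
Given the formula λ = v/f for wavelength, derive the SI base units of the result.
Units of each symbol in λ = v/f:
  v (wave speed): m/s
  f (frequency): 1/s  → in the denominator, contributes s

Multiplying the contributions: [m/s] · [s]
Adding exponents of each base unit: m: 1
SI base units of wavelength: m

Answer: m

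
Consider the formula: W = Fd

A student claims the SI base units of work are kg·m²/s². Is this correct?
Units of each symbol in W = Fd:
  F (force): kg·m/s²
  d (displacement): m

Multiplying the contributions: [kg·m/s²] · [m]
Adding exponents of each base unit: kg: 1, m: 2, s: -2
SI base units of work: kg·m²/s²

The claimed units kg·m²/s² match the derived units, so the claim is correct.

Answer: Yes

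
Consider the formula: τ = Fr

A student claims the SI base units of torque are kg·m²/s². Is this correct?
Units of each symbol in τ = Fr:
  F (force): kg·m/s²
  r (lever arm): m

Multiplying the contributions: [kg·m/s²] · [m]
Adding exponents of each base unit: kg: 1, m: 2, s: -2
SI base units of torque: kg·m²/s²

The claimed units kg·m²/s² match the derived units, so the claim is correct.

Answer: Yes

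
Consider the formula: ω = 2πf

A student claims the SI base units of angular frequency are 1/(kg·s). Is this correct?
Units of each symbol in ω = 2πf:
  f (frequency): 1/s
  The factor 2π is dimensionless.

Multiplying the contributions: [1/s]
Adding exponents of each base unit: s: -1
SI base units of angular frequency: 1/s

The claimed units 1/(kg·s) (exponents kg: -1, s: -1) do not match the derived units 1/s (exponents s: -1), so the claim is incorrect.

Answer: No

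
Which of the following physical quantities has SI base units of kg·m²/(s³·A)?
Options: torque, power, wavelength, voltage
Checking the SI base units of each option:
  torque (τ = Fr): kg·m²/s²  ✗
  power (P = W/t): kg·m²/s³  ✗
  wavelength (λ = v/f): m  ✗
  voltage (V = IR): kg·m²/(s³·A)  ✓ matches

Only voltage has units kg·m²/(s³·A).

Answer: voltage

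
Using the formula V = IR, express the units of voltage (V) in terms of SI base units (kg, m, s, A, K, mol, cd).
Units of each symbol in V = IR:
  I (current): A
  R (resistance, in ohms): kg·m²/(s³·A²)

Multiplying the contributions: [A] · [kg·m²/(s³·A²)]
Adding exponents of each base unit: kg: 1, m: 2, s: -3, A: -1
SI base units of voltage: kg·m²/(s³·A)

Answer: kg·m²/(s³·A)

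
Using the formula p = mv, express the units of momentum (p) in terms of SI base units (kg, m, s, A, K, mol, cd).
Units of each symbol in p = mv:
  m (mass): kg
  v (velocity): m/s

Multiplying the contributions: [kg] · [m/s]
Adding exponents of each base unit: kg: 1, m: 1, s: -1
SI base units of momentum: kg·m/s

Answer: kg·m/s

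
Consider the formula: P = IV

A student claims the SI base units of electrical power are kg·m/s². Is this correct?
Units of each symbol in P = IV:
  I (current): A
  V (voltage, in volts): kg·m²/(s³·A)

Multiplying the contributions: [A] · [kg·m²/(s³·A)]
Adding exponents of each base unit: kg: 1, m: 2, s: -3
SI base units of electrical power: kg·m²/s³

The claimed units kg·m/s² (exponents kg: 1, m: 1, s: -2) do not match the derived units kg·m²/s³ (exponents kg: 1, m: 2, s: -3), so the claim is incorrect.

Answer: No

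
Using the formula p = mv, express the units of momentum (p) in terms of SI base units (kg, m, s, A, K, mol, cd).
Units of each symbol in p = mv:
  m (mass): kg
  v (velocity): m/s

Multiplying the contributions: [kg] · [m/s]
Adding exponents of each base unit: kg: 1, m: 1, s: -1
SI base units of momentum: kg·m/s

Answer: kg·m/s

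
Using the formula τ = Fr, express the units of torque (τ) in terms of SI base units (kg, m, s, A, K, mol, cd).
Units of each symbol in τ = Fr:
  F (force): kg·m/s²
  r (lever arm): m

Multiplying the contributions: [kg·m/s²] · [m]
Adding exponents of each base unit: kg: 1, m: 2, s: -2
SI base units of torque: kg·m²/s²

Answer: kg·m²/s²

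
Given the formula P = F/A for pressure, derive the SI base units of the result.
Units of each symbol in P = F/A:
  F (force): kg·m/s²
  A (area): m²  → in the denominator, contributes 1/m²

Multiplying the contributions: [kg·m/s²] · [1/m²]
Adding exponents of each base unit: kg: 1, m: -1, s: -2
SI base units of pressure: kg/(m·s²)

Answer: kg/(m·s²)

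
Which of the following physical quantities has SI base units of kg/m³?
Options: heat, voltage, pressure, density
Checking the SI base units of each option:
  heat (Q = mcΔT): kg·m²/s²  ✗
  voltage (V = IR): kg·m²/(s³·A)  ✗
  pressure (P = F/A): kg/(m·s²)  ✗
  density (ρ = m/V): kg/m³  ✓ matches

Only density has units kg/m³.

Answer: density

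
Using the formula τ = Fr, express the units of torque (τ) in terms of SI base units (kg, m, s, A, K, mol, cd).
Units of each symbol in τ = Fr:
  F (force): kg·m/s²
  r (lever arm): m

Multiplying the contributions: [kg·m/s²] · [m]
Adding exponents of each base unit: kg: 1, m: 2, s: -2
SI base units of torque: kg·m²/s²

Answer: kg·m²/s²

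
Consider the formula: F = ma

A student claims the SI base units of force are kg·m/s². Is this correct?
Units of each symbol in F = ma:
  m (mass): kg
  a (acceleration): m/s²

Multiplying the contributions: [kg] · [m/s²]
Adding exponents of each base unit: kg: 1, m: 1, s: -2
SI base units of force: kg·m/s²

The claimed units kg·m/s² match the derived units, so the claim is correct.

Answer: Yes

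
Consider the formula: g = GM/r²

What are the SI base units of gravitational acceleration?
Units of each symbol in g = GM/r²:
  G (gravitational constant): m³/(kg·s²)
  M (mass): kg
  r (distance): m  → to the power 2 in the denominator, contributes 1/m²

Multiplying the contributions: [m³/(kg·s²)] · [kg] · [1/m²]
Adding exponents of each base unit: m: 1, s: -2
SI base units of gravitational acceleration: m/s²

Answer: m/s²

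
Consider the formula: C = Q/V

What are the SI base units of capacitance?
Units of each symbol in C = Q/V:
  Q (charge, in coulombs): s·A
  V (voltage, in volts): kg·m²/(s³·A)  → in the denominator, contributes s³·A/(kg·m²)

Multiplying the contributions: [s·A] · [s³·A/(kg·m²)]
Adding exponents of each base unit: kg: -1, m: -2, s: 4, A: 2
SI base units of capacitance: s⁴·A²/(kg·m²)

Answer: s⁴·A²/(kg·m²)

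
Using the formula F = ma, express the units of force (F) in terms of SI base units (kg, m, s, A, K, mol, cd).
Units of each symbol in F = ma:
  m (mass): kg
  a (acceleration): m/s²

Multiplying the contributions: [kg] · [m/s²]
Adding exponents of each base unit: kg: 1, m: 1, s: -2
SI base units of force: kg·m/s²

Answer: kg·m/s²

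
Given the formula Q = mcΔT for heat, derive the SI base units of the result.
Units of each symbol in Q = mcΔT:
  m (mass): kg
  c (specific heat capacity, in J/(kg·K)): m²/(s²·K)
  ΔT (temperature change): K

Multiplying the contributions: [kg] · [m²/(s²·K)] · [K]
Adding exponents of each base unit: kg: 1, m: 2, s: -2
SI base units of heat: kg·m²/s²

Answer: kg·m²/s²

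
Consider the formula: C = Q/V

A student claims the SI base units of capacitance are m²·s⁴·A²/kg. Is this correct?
Units of each symbol in C = Q/V:
  Q (charge, in coulombs): s·A
  V (voltage, in volts): kg·m²/(s³·A)  → in the denominator, contributes s³·A/(kg·m²)

Multiplying the contributions: [s·A] · [s³·A/(kg·m²)]
Adding exponents of each base unit: kg: -1, m: -2, s: 4, A: 2
SI base units of capacitance: s⁴·A²/(kg·m²)

The claimed units m²·s⁴·A²/kg (exponents kg: -1, m: 2, s: 4, A: 2) do not match the derived units s⁴·A²/(kg·m²) (exponents kg: -1, m: -2, s: 4, A: 2), so the claim is incorrect.

Answer: No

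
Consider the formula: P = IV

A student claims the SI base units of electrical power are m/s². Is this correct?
Units of each symbol in P = IV:
  I (current): A
  V (voltage, in volts): kg·m²/(s³·A)

Multiplying the contributions: [A] · [kg·m²/(s³·A)]
Adding exponents of each base unit: kg: 1, m: 2, s: -3
SI base units of electrical power: kg·m²/s³

The claimed units m/s² (exponents m: 1, s: -2) do not match the derived units kg·m²/s³ (exponents kg: 1, m: 2, s: -3), so the claim is incorrect.

Answer: No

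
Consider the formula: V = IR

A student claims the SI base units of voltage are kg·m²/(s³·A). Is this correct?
Units of each symbol in V = IR:
  I (current): A
  R (resistance, in ohms): kg·m²/(s³·A²)

Multiplying the contributions: [A] · [kg·m²/(s³·A²)]
Adding exponents of each base unit: kg: 1, m: 2, s: -3, A: -1
SI base units of voltage: kg·m²/(s³·A)

The claimed units kg·m²/(s³·A) match the derived units, so the claim is correct.

Answer: Yes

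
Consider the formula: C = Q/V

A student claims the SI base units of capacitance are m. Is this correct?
Units of each symbol in C = Q/V:
  Q (charge, in coulombs): s·A
  V (voltage, in volts): kg·m²/(s³·A)  → in the denominator, contributes s³·A/(kg·m²)

Multiplying the contributions: [s·A] · [s³·A/(kg·m²)]
Adding exponents of each base unit: kg: -1, m: -2, s: 4, A: 2
SI base units of capacitance: s⁴·A²/(kg·m²)

The claimed units m (exponents m: 1) do not match the derived units s⁴·A²/(kg·m²) (exponents kg: -1, m: -2, s: 4, A: 2), so the claim is incorrect.

Answer: No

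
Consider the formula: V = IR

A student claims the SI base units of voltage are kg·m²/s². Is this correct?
Units of each symbol in V = IR:
  I (current): A
  R (resistance, in ohms): kg·m²/(s³·A²)

Multiplying the contributions: [A] · [kg·m²/(s³·A²)]
Adding exponents of each base unit: kg: 1, m: 2, s: -3, A: -1
SI base units of voltage: kg·m²/(s³·A)

The claimed units kg·m²/s² (exponents kg: 1, m: 2, s: -2) do not match the derived units kg·m²/(s³·A) (exponents kg: 1, m: 2, s: -3, A: -1), so the claim is incorrect.

Answer: No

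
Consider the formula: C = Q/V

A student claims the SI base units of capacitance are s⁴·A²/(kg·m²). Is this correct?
Units of each symbol in C = Q/V:
  Q (charge, in coulombs): s·A
  V (voltage, in volts): kg·m²/(s³·A)  → in the denominator, contributes s³·A/(kg·m²)

Multiplying the contributions: [s·A] · [s³·A/(kg·m²)]
Adding exponents of each base unit: kg: -1, m: -2, s: 4, A: 2
SI base units of capacitance: s⁴·A²/(kg·m²)

The claimed units s⁴·A²/(kg·m²) match the derived units, so the claim is correct.

Answer: Yes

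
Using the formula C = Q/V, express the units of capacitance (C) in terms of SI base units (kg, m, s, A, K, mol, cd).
Units of each symbol in C = Q/V:
  Q (charge, in coulombs): s·A
  V (voltage, in volts): kg·m²/(s³·A)  → in the denominator, contributes s³·A/(kg·m²)

Multiplying the contributions: [s·A] · [s³·A/(kg·m²)]
Adding exponents of each base unit: kg: -1, m: -2, s: 4, A: 2
SI base units of capacitance: s⁴·A²/(kg·m²)

Answer: s⁴·A²/(kg·m²)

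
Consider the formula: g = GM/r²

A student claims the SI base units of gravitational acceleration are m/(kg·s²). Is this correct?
Units of each symbol in g = GM/r²:
  G (gravitational constant): m³/(kg·s²)
  M (mass): kg
  r (distance): m  → to the power 2 in the denominator, contributes 1/m²

Multiplying the contributions: [m³/(kg·s²)] · [kg] · [1/m²]
Adding exponents of each base unit: m: 1, s: -2
SI base units of gravitational acceleration: m/s²

The claimed units m/(kg·s²) (exponents kg: -1, m: 1, s: -2) do not match the derived units m/s² (exponents m: 1, s: -2), so the claim is incorrect.

Answer: No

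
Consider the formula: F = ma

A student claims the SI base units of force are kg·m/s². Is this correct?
Units of each symbol in F = ma:
  m (mass): kg
  a (acceleration): m/s²

Multiplying the contributions: [kg] · [m/s²]
Adding exponents of each base unit: kg: 1, m: 1, s: -2
SI base units of force: kg·m/s²

The claimed units kg·m/s² match the derived units, so the claim is correct.

Answer: Yes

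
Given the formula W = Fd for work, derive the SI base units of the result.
Units of each symbol in W = Fd:
  F (force): kg·m/s²
  d (displacement): m

Multiplying the contributions: [kg·m/s²] · [m]
Adding exponents of each base unit: kg: 1, m: 2, s: -2
SI base units of work: kg·m²/s²

Answer: kg·m²/s²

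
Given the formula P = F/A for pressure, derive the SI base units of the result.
Units of each symbol in P = F/A:
  F (force): kg·m/s²
  A (area): m²  → in the denominator, contributes 1/m²

Multiplying the contributions: [kg·m/s²] · [1/m²]
Adding exponents of each base unit: kg: 1, m: -1, s: -2
SI base units of pressure: kg/(m·s²)

Answer: kg/(m·s²)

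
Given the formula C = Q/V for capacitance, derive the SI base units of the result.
Units of each symbol in C = Q/V:
  Q (charge, in coulombs): s·A
  V (voltage, in volts): kg·m²/(s³·A)  → in the denominator, contributes s³·A/(kg·m²)

Multiplying the contributions: [s·A] · [s³·A/(kg·m²)]
Adding exponents of each base unit: kg: -1, m: -2, s: 4, A: 2
SI base units of capacitance: s⁴·A²/(kg·m²)

Answer: s⁴·A²/(kg·m²)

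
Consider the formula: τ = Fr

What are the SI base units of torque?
Units of each symbol in τ = Fr:
  F (force): kg·m/s²
  r (lever arm): m

Multiplying the contributions: [kg·m/s²] · [m]
Adding exponents of each base unit: kg: 1, m: 2, s: -2
SI base units of torque: kg·m²/s²

Answer: kg·m²/s²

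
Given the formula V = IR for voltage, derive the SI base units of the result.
Units of each symbol in V = IR:
  I (current): A
  R (resistance, in ohms): kg·m²/(s³·A²)

Multiplying the contributions: [A] · [kg·m²/(s³·A²)]
Adding exponents of each base unit: kg: 1, m: 2, s: -3, A: -1
SI base units of voltage: kg·m²/(s³·A)

Answer: kg·m²/(s³·A)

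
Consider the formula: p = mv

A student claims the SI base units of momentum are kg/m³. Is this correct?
Units of each symbol in p = mv:
  m (mass): kg
  v (velocity): m/s

Multiplying the contributions: [kg] · [m/s]
Adding exponents of each base unit: kg: 1, m: 1, s: -1
SI base units of momentum: kg·m/s

The claimed units kg/m³ (exponents kg: 1, m: -3) do not match the derived units kg·m/s (exponents kg: 1, m: 1, s: -1), so the claim is incorrect.

Answer: No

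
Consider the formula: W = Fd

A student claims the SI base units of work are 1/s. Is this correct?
Units of each symbol in W = Fd:
  F (force): kg·m/s²
  d (displacement): m

Multiplying the contributions: [kg·m/s²] · [m]
Adding exponents of each base unit: kg: 1, m: 2, s: -2
SI base units of work: kg·m²/s²

The claimed units 1/s (exponents s: -1) do not match the derived units kg·m²/s² (exponents kg: 1, m: 2, s: -2), so the claim is incorrect.

Answer: No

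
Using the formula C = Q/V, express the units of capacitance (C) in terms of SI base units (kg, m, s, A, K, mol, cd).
Units of each symbol in C = Q/V:
  Q (charge, in coulombs): s·A
  V (voltage, in volts): kg·m²/(s³·A)  → in the denominator, contributes s³·A/(kg·m²)

Multiplying the contributions: [s·A] · [s³·A/(kg·m²)]
Adding exponents of each base unit: kg: -1, m: -2, s: 4, A: 2
SI base units of capacitance: s⁴·A²/(kg·m²)

Answer: s⁴·A²/(kg·m²)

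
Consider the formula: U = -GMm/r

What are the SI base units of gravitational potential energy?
Units of each symbol in U = -GMm/r:
  G (gravitational constant): m³/(kg·s²)
  M (mass): kg
  m (mass): kg
  r (distance): m  → in the denominator, contributes 1/m
  The minus sign does not affect the units.

Multiplying the contributions: [m³/(kg·s²)] · [kg] · [kg] · [1/m]
Adding exponents of each base unit: kg: 1, m: 2, s: -2
SI base units of gravitational potential energy: kg·m²/s²

Answer: kg·m²/s²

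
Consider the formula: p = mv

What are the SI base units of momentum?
Units of each symbol in p = mv:
  m (mass): kg
  v (velocity): m/s

Multiplying the contributions: [kg] · [m/s]
Adding exponents of each base unit: kg: 1, m: 1, s: -1
SI base units of momentum: kg·m/s

Answer: kg·m/s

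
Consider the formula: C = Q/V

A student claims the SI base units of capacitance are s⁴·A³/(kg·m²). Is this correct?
Units of each symbol in C = Q/V:
  Q (charge, in coulombs): s·A
  V (voltage, in volts): kg·m²/(s³·A)  → in the denominator, contributes s³·A/(kg·m²)

Multiplying the contributions: [s·A] · [s³·A/(kg·m²)]
Adding exponents of each base unit: kg: -1, m: -2, s: 4, A: 2
SI base units of capacitance: s⁴·A²/(kg·m²)

The claimed units s⁴·A³/(kg·m²) (exponents kg: -1, m: -2, s: 4, A: 3) do not match the derived units s⁴·A²/(kg·m²) (exponents kg: -1, m: -2, s: 4, A: 2), so the claim is incorrect.

Answer: No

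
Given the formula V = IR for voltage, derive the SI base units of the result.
Units of each symbol in V = IR:
  I (current): A
  R (resistance, in ohms): kg·m²/(s³·A²)

Multiplying the contributions: [A] · [kg·m²/(s³·A²)]
Adding exponents of each base unit: kg: 1, m: 2, s: -3, A: -1
SI base units of voltage: kg·m²/(s³·A)

Answer: kg·m²/(s³·A)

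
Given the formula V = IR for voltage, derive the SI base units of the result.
Units of each symbol in V = IR:
  I (current): A
  R (resistance, in ohms): kg·m²/(s³·A²)

Multiplying the contributions: [A] · [kg·m²/(s³·A²)]
Adding exponents of each base unit: kg: 1, m: 2, s: -3, A: -1
SI base units of voltage: kg·m²/(s³·A)

Answer: kg·m²/(s³·A)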